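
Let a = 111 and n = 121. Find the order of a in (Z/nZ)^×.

11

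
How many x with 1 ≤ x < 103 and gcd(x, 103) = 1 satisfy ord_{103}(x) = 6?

2

φ(103) = 103 − 1 = 102 = 2 · 3 · 17.
(Z/103Z)^× is cyclic (|G| = 102); a cyclic group of order m has exactly φ(d) elements of each order d | m, and none otherwise.
6 = 2 · 3 divides 102, and φ(6) = 2.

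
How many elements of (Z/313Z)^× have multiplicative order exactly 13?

12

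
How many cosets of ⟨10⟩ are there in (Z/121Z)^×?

By Lagrange's theorem, ord_121(10) divides φ(121) = φ(11^2) = 11·(11−1) = 110 = 2 · 5 · 11.
Divisors of 110: 1, 2, 5, 10, 11, 22, 55, 110.
Check 10^d mod 121 for each divisor in increasing order:
10^1 ≡ 10 (mod 121)
10^2 ≡ 100 (mod 121)
10^5 ≡ 54 (mod 121)
10^10 ≡ 12 (mod 121)
10^11 ≡ 120 (mod 121)
10^22 ≡ 1 (mod 121) ✓
Thus |⟨10⟩| = ord(10) = 22.
Index = |(Z/121Z)^×| / |⟨10⟩| = 110 / 22 = 5.

5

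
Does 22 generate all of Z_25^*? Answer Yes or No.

φ(25) = φ(5^2) = 5·(5−1) = 20 = 2^2 · 5.
An element g generates (Z/25Z)^× iff g^(20/q) ≢ 1 (mod 25) for each prime q ∈ {2, 5}.
22^10 ≡ 24 (mod 25)  [q = 2: ≢ 1 ✓]
22^4 ≡ 6 (mod 25)  [q = 5: ≢ 1 ✓]
All checks pass, so 22 has order 20 and is a primitive root modulo 25.

Yes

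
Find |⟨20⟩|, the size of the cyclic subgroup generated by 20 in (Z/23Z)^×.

22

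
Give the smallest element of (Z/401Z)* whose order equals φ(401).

φ(401) = 401 − 1 = 400 = 2^4 · 5^2.
Test candidates g = 2, 3, … against the prime factors q ∈ {2, 5} of φ(401): g is a generator iff g^(400/q) ≢ 1 for every such q.
g = 2: 2^200 ≡ 1 — hits 1, so not a primitive root.
g = 3: 3^200 ≡ 400; 3^80 ≡ 72 — none is 1, so 3 is a primitive root.
Hence the least primitive root of 401 is 3.

3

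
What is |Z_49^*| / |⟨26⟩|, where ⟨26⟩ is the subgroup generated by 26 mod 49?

By Lagrange's theorem, ord_49(26) divides φ(49) = φ(7^2) = 7·(7−1) = 42 = 2 · 3 · 7.
Divisors of 42: 1, 2, 3, 6, 7, 14, 21, 42.
Check 26^d mod 49 for each divisor in increasing order:
26^1 ≡ 26
26^2 ≡ 39
26^3 ≡ 34
26^6 ≡ 29
26^7 ≡ 19
26^14 ≡ 18
26^21 ≡ 48
26^42 ≡ 1
So ord_49(26) = 42, hence |⟨26⟩| = 42.
Index = |(Z/49Z)^×| / |⟨26⟩| = 42 / 42 = 1.

1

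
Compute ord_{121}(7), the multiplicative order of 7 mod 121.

110

Since 7 ∈ (Z/121Z)^×, its order divides φ(121) = φ(11^2) = 11·(11−1) = 110 = 2 · 5 · 11.
Divisors of 110: 1, 2, 5, 10, 11, 22, 55, 110.
Test each divisor d:
7^1 ≡ 7 (mod 121)
7^2 ≡ 49 (mod 121)
7^5 ≡ 109 (mod 121)
7^10 ≡ 23 (mod 121)
7^11 ≡ 40 (mod 121)
7^22 ≡ 27 (mod 121)
7^55 ≡ 120 (mod 121)
7^110 ≡ 1 (mod 121) ✓
So ord_121(7) = 110.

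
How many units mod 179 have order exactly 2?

φ(179) = 179 − 1 = 178 = 2 · 89.
Since (Z/179Z)^× is cyclic of order 178, the number of elements of order d is φ(d) when d | 178 and 0 otherwise.
2 | 178, and φ(2) = 2 − 1 = 1.

1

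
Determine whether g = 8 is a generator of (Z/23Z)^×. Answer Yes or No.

No

φ(23) = 23 − 1 = 22 = 2 · 11.
Test 8^(22/q) mod 23 for each prime factor q of 22:
8^11 ≡ 1 (mod 23)  [q = 2: ≡ 1 ✗]
8^2 ≡ 18 (mod 23)  [q = 11: ≢ 1 ✓]
8^11 ≡ 1 shows ord(8) | 11, strictly less than φ(23); not a primitive root.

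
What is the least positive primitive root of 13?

φ(13) = 13 − 1 = 12 = 2^2 · 3.
g is a primitive root iff g^(12/q) ≢ 1 (mod 13) for each prime q ∈ {2, 3}.
g = 2: 2^6 ≡ 12; 2^4 ≡ 3 — none is 1, so 2 is a primitive root.
The smallest primitive root modulo 13 is 2.

2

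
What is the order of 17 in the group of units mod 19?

9

By Lagrange's theorem, ord_19(17) divides φ(19) = 19 − 1 = 18 = 2 · 3^2.
Divisors of 18: 1, 2, 3, 6, 9, 18.
Evaluate successive powers at the divisors of 18:
17^1 ≡ 17 (mod 19)
17^2 ≡ 4 (mod 19)
17^3 ≡ 11 (mod 19)
17^6 ≡ 7 (mod 19)
17^9 ≡ 1 (mod 19) ✓
Therefore the multiplicative order of 17 modulo 19 is 9.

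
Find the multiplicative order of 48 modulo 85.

16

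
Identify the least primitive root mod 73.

5

φ(73) = 73 − 1 = 72 = 2^3 · 3^2.
Test candidates g = 2, 3, … against the prime factors q ∈ {2, 3} of φ(73): g is a generator iff g^(72/q) ≢ 1 for every such q.
g = 2: 2^36 ≡ 1 — hits 1, so not a primitive root.
g = 3: 3^36 ≡ 1 — hits 1, so not a primitive root.
g = 4: 4^36 ≡ 1 — hits 1, so not a primitive root.
g = 5: 5^36 ≡ 72; 5^24 ≡ 8 — none is 1, so 5 is a primitive root.
So 5 is the smallest generator of (Z/73Z)^×.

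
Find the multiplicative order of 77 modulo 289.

136

By Lagrange's theorem, ord_289(77) divides φ(289) = φ(17^2) = 17·(17−1) = 272 = 2^4 · 17.
Divisors of 272: 1, 2, 4, 8, 16, 17, 34, 68, 136, 272.
Check 77^d mod 289 for each divisor in increasing order:
77^1 ≡ 77
77^2 ≡ 149
77^4 ≡ 237
77^8 ≡ 103
77^16 ≡ 205
77^17 ≡ 179
77^34 ≡ 251
77^68 ≡ 288
77^136 ≡ 1
Therefore the multiplicative order of 77 modulo 289 is 136.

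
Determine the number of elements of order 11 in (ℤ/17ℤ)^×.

0

φ(17) = 17 − 1 = 16 = 2^4.
Since (Z/17Z)^× is cyclic of order 16, the number of elements of order d is φ(d) when d | 16 and 0 otherwise.
11 does not divide 16, so no element of (Z/17Z)^× has order 11.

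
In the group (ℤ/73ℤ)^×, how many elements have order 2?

1

φ(73) = 73 − 1 = 72 = 2^3 · 3^2.
(Z/73Z)^× is cyclic (|G| = 72); a cyclic group of order m has exactly φ(d) elements of each order d | m, and none otherwise.
2 | 72, and φ(2) = 2 − 1 = 1.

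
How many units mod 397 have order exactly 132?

40

φ(397) = 397 − 1 = 396 = 2^2 · 3^2 · 11.
In a cyclic group of order 396, there are φ(d) elements of order d for each divisor d of 396, and zero for non-divisors.
132 = 2^2 · 3 · 11 divides 396, and φ(132) = 40.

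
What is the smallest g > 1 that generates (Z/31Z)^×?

φ(31) = 31 − 1 = 30 = 2 · 3 · 5.
g is a primitive root iff g^(30/q) ≢ 1 (mod 31) for each prime q ∈ {2, 3, 5}.
g = 2: 2^15 ≡ 1 — hits 1, so not a primitive root.
g = 3: 3^15 ≡ 30; 3^10 ≡ 25; 3^6 ≡ 16 — none is 1, so 3 is a primitive root.
Hence the least primitive root of 31 is 3.

3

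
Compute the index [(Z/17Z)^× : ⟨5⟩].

The order of 5 must divide φ(17) = 17 − 1 = 16 = 2^4.
Divisors of 16: 1, 2, 4, 8, 16.
Test each divisor d:
5^1 ≡ 5 (mod 17)
5^2 ≡ 8 (mod 17)
5^4 ≡ 13 (mod 17)
5^8 ≡ 16 (mod 17)
5^16 ≡ 1 (mod 17) ✓
Thus |⟨5⟩| = ord(5) = 16.
Index = |(Z/17Z)^×| / |⟨5⟩| = 16 / 16 = 1.

1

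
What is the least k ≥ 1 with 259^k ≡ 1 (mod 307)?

Since 259 ∈ (Z/307Z)^×, its order divides φ(307) = 307 − 1 = 306 = 2 · 3^2 · 17.
Divisors of 306: 1, 2, 3, 6, 9, 17, 18, 34, 51, 102, 153, 306.
Test each divisor d:
259^1 ≡ 259 (mod 307)
259^2 ≡ 155 (mod 307)
259^3 ≡ 235 (mod 307)
259^6 ≡ 272 (mod 307)
259^9 ≡ 64 (mod 307)
259^17 ≡ 17 (mod 307)
259^18 ≡ 105 (mod 307)
259^34 ≡ 289 (mod 307)
259^51 ≡ 1 (mod 307) ✓
So ord_307(259) = 51.

51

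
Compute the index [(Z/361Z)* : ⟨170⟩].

9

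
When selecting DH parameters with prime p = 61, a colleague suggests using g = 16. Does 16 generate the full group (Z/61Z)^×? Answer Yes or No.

φ(61) = 61 − 1 = 60 = 2^2 · 3 · 5.
16 is a primitive root mod 61 iff 16^(φ(61)/q) ≢ 1 for every prime q | φ(61), i.e. q ∈ {2, 3, 5}.
16^30 ≡ 1 (mod 61)  [q = 2: ≡ 1 ✗]
16^20 ≡ 47 (mod 61)  [q = 3: ≢ 1 ✓]
16^12 ≡ 34 (mod 61)  [q = 5: ≢ 1 ✓]
16^30 ≡ 1 shows ord(16) | 30, strictly less than φ(61); not a primitive root.

No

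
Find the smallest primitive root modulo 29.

2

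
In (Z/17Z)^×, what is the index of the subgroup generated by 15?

2

By Lagrange's theorem, ord_17(15) divides φ(17) = 17 − 1 = 16 = 2^4.
Divisors of 16: 1, 2, 4, 8, 16.
Check 15^d mod 17 for each divisor in increasing order:
15^1 ≡ 15 (mod 17)
15^2 ≡ 4 (mod 17)
15^4 ≡ 16 (mod 17)
15^8 ≡ 1 (mod 17) ✓
So ord_17(15) = 8, hence |⟨15⟩| = 8.
The index is φ(17) / ord(15) = 16 / 8 = 2.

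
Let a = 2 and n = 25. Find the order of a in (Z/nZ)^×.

20

By Lagrange's theorem, ord_25(2) divides φ(25) = φ(5^2) = 5·(5−1) = 20 = 2^2 · 5.
Divisors of 20: 1, 2, 4, 5, 10, 20.
Test each divisor d:
2^1 ≡ 2 (mod 25)
2^2 ≡ 4 (mod 25)
2^4 ≡ 16 (mod 25)
2^5 ≡ 7 (mod 25)
2^10 ≡ 24 (mod 25)
2^20 ≡ 1 (mod 25) ✓
Hence ord(2) = 20.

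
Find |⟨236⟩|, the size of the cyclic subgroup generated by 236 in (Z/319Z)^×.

70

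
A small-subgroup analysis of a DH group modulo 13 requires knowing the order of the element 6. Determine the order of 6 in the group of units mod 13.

12

ord(6) | φ(13) = 13 − 1 = 12 = 2^2 · 3.
Divisors of 12: 1, 2, 3, 4, 6, 12.
Test each divisor d:
6^1 ≡ 6 (mod 13)
6^2 ≡ 10 (mod 13)
6^3 ≡ 8 (mod 13)
6^4 ≡ 9 (mod 13)
6^6 ≡ 12 (mod 13)
6^12 ≡ 1 (mod 13) ✓
Hence ord(6) = 12.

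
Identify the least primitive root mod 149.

2

φ(149) = 149 − 1 = 148 = 2^2 · 37.
g is a primitive root iff g^(148/q) ≢ 1 (mod 149) for each prime q ∈ {2, 37}.
g = 2: 2^74 ≡ 148; 2^4 ≡ 16 — none is 1, so 2 is a primitive root.
Hence the least primitive root of 149 is 2.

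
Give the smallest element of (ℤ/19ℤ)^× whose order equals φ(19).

φ(19) = 19 − 1 = 18 = 2 · 3^2.
Test candidates g = 2, 3, … against the prime factors q ∈ {2, 3} of φ(19): g is a generator iff g^(18/q) ≢ 1 for every such q.
g = 2: 2^9 ≡ 18; 2^6 ≡ 7 — none is 1, so 2 is a primitive root.
Hence the least primitive root of 19 is 2.

2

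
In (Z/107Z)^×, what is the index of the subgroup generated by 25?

2

The order of 25 must divide φ(107) = 107 − 1 = 106 = 2 · 53.
Divisors of 106: 1, 2, 53, 106.
Compute 25^d (mod 107) for the divisors d until we hit 1:
25^1 ≡ 25 (mod 107)
25^2 ≡ 90 (mod 107)
25^53 ≡ 1 (mod 107) ✓
So ord_107(25) = 53, hence |⟨25⟩| = 53.
Index = |(Z/107Z)^×| / |⟨25⟩| = 106 / 53 = 2.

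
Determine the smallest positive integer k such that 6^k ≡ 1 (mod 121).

ord(6) | φ(121) = φ(11^2) = 11·(11−1) = 110 = 2 · 5 · 11.
Divisors of 110: 1, 2, 5, 10, 11, 22, 55, 110.
Check 6^d mod 121 for each divisor in increasing order:
6^1 ≡ 6 (mod 121)
6^2 ≡ 36 (mod 121)
6^5 ≡ 32 (mod 121)
6^10 ≡ 56 (mod 121)
6^11 ≡ 94 (mod 121)
6^22 ≡ 3 (mod 121)
6^55 ≡ 120 (mod 121)
6^110 ≡ 1 (mod 121) ✓
So ord_121(6) = 110.

110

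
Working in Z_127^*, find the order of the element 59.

18

By Lagrange's theorem, ord_127(59) divides φ(127) = 127 − 1 = 126 = 2 · 3^2 · 7.
Divisors of 126: 1, 2, 3, 6, 7, 9, 14, 18, 21, 42, 63, 126.
Evaluate successive powers at the divisors of 126:
59^1 ≡ 59
59^2 ≡ 52
59^3 ≡ 20
59^6 ≡ 19
59^7 ≡ 105
59^9 ≡ 126
59^14 ≡ 103
59^18 ≡ 1
Hence ord(59) = 18.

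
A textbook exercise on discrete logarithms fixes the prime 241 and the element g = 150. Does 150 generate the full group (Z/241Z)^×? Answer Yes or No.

No

φ(241) = 241 − 1 = 240 = 2^4 · 3 · 5.
It suffices to check that the order of 150 is not a proper divisor of 240: compute 150^(240/q) for q ∈ {2, 3, 5}.
150^120 ≡ 1 (mod 241)  [q = 2: ≡ 1 ✗]
150^80 ≡ 1 (mod 241)  [q = 3: ≡ 1 ✗]
150^48 ≡ 205 (mod 241)  [q = 5: ≢ 1 ✓]
Since 150^120 ≡ 1, the order of 150 divides 120 < 240, so 150 is not a primitive root.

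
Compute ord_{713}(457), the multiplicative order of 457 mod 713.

Since 457 ∈ (Z/713Z)^×, its order divides φ(713) = φ(23·31) = (23−1)·(31−1) = 22·30 = 660 = 2^2 · 3 · 5 · 11.
Divisors of 660: 1, 2, 3, 4, 5, 6, 10, 11, 12, 15, 20, 22, 30, 33, 44, 55, 60, 66, 110, 132, 165, 220, 330, 660.
Test each divisor d:
457^1 ≡ 457 (mod 713)
457^2 ≡ 653 (mod 713)
457^3 ≡ 387 (mod 713)
457^4 ≡ 35 (mod 713)
457^5 ≡ 309 (mod 713)
457^6 ≡ 39 (mod 713)
457^10 ≡ 652 (mod 713)
457^11 ≡ 643 (mod 713)
457^12 ≡ 95 (mod 713)
457^15 ≡ 402 (mod 713)
457^20 ≡ 156 (mod 713)
457^22 ≡ 622 (mod 713)
457^30 ≡ 466 (mod 713)
457^33 ≡ 666 (mod 713)
457^44 ≡ 438 (mod 713)
457^55 ≡ 712 (mod 713)
457^60 ≡ 404 (mod 713)
457^66 ≡ 70 (mod 713)
457^110 ≡ 1 (mod 713) ✓
Therefore the multiplicative order of 457 modulo 713 is 110.

110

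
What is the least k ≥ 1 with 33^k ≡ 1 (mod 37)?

9

By Lagrange's theorem, ord_37(33) divides φ(37) = 37 − 1 = 36 = 2^2 · 3^2.
Divisors of 36: 1, 2, 3, 4, 6, 9, 12, 18, 36.
Check 33^d mod 37 for each divisor in increasing order:
33^1 ≡ 33 (mod 37)
33^2 ≡ 16 (mod 37)
33^3 ≡ 10 (mod 37)
33^4 ≡ 34 (mod 37)
33^6 ≡ 26 (mod 37)
33^9 ≡ 1 (mod 37) ✓
Hence ord(33) = 9.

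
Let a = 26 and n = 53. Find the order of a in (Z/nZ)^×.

52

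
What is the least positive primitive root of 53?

φ(53) = 53 − 1 = 52 = 2^2 · 13.
Test candidates g = 2, 3, … against the prime factors q ∈ {2, 13} of φ(53): g is a generator iff g^(52/q) ≢ 1 for every such q.
g = 2: 2^26 ≡ 52; 2^4 ≡ 16 — none is 1, so 2 is a primitive root.
The smallest primitive root modulo 53 is 2.

2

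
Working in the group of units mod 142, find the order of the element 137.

Since 137 ∈ (Z/142Z)^×, its order divides φ(142) = φ(2)·φ(71) = 1·70 = 70 = 2 · 5 · 7.
Divisors of 70: 1, 2, 5, 7, 10, 14, 35, 70.
Compute 137^d (mod 142) for the divisors d until we hit 1:
137^1 ≡ 137 (mod 142)
137^2 ≡ 25 (mod 142)
137^5 ≡ 141 (mod 142)
137^7 ≡ 117 (mod 142)
137^10 ≡ 1 (mod 142) ✓
Therefore the multiplicative order of 137 modulo 142 is 10.

10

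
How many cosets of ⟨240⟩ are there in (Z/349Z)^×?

The order of 240 must divide φ(349) = 349 − 1 = 348 = 2^2 · 3 · 29.
Divisors of 348: 1, 2, 3, 4, 6, 12, 29, 58, 87, 116, 174, 348.
Evaluate successive powers at the divisors of 348:
240^1 ≡ 240
240^2 ≡ 15
240^3 ≡ 110
240^4 ≡ 225
240^6 ≡ 234
240^12 ≡ 312
240^29 ≡ 122
240^58 ≡ 226
240^87 ≡ 1
Thus |⟨240⟩| = ord(240) = 87.
The index is φ(349) / ord(240) = 348 / 87 = 4.

4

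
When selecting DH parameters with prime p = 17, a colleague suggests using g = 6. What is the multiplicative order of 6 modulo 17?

The order of 6 must divide φ(17) = 17 − 1 = 16 = 2^4.
Divisors of 16: 1, 2, 4, 8, 16.
Test each divisor d:
6^1 ≡ 6
6^2 ≡ 2
6^4 ≡ 4
6^8 ≡ 16
6^16 ≡ 1
Hence ord(6) = 16.

16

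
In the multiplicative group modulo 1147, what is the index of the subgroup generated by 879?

ord(879) | φ(1147) = φ(31·37) = (31−1)·(37−1) = 30·36 = 1080 = 2^3 · 3^3 · 5.
Divisors of 1080: 1, 2, 3, 4, 5, 6, 8, 9, 10, 12, 15, 18, 20, 24, 27, 30, 36, 40, 45, 54, 60, 72, 90, 108, 120, 135, 180, 216, 270, 360, 540, 1080.
Check 879^d mod 1147 for each divisor in increasing order:
879^1 ≡ 879 (mod 1147)
879^2 ≡ 710 (mod 1147)
879^3 ≡ 122 (mod 1147)
879^4 ≡ 567 (mod 1147)
879^5 ≡ 595 (mod 1147)
879^6 ≡ 1120 (mod 1147)
879^8 ≡ 329 (mod 1147)
879^9 ≡ 147 (mod 1147)
879^10 ≡ 749 (mod 1147)
879^12 ≡ 729 (mod 1147)
879^15 ≡ 619 (mod 1147)
879^18 ≡ 963 (mod 1147)
879^20 ≡ 118 (mod 1147)
879^24 ≡ 380 (mod 1147)
879^27 ≡ 480 (mod 1147)
879^30 ≡ 63 (mod 1147)
879^36 ≡ 593 (mod 1147)
879^40 ≡ 160 (mod 1147)
879^45 ≡ 1146 (mod 1147)
879^54 ≡ 1000 (mod 1147)
879^60 ≡ 528 (mod 1147)
879^72 ≡ 667 (mod 1147)
879^90 ≡ 1 (mod 1147) ✓
So ord_1147(879) = 90, hence |⟨879⟩| = 90.
Index = |(Z/1147Z)^×| / |⟨879⟩| = 1080 / 90 = 12.

12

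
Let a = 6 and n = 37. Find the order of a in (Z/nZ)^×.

4

By Lagrange's theorem, ord_37(6) divides φ(37) = 37 − 1 = 36 = 2^2 · 3^2.
Divisors of 36: 1, 2, 3, 4, 6, 9, 12, 18, 36.
Compute 6^d (mod 37) for the divisors d until we hit 1:
6^1 ≡ 6
6^2 ≡ 36
6^3 ≡ 31
6^4 ≡ 1
So ord_37(6) = 4.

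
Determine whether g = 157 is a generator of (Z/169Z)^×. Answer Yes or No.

No

φ(169) = φ(13^2) = 13·(13−1) = 156 = 2^2 · 3 · 13.
It suffices to check that the order of 157 is not a proper divisor of 156: compute 157^(156/q) for q ∈ {2, 3, 13}.
157^78 ≡ 1 (mod 169)  [q = 2: ≡ 1 ✗]
157^52 ≡ 1 (mod 169)  [q = 3: ≡ 1 ✗]
157^12 ≡ 14 (mod 169)  [q = 13: ≢ 1 ✓]
Since 157^78 ≡ 1, the order of 157 divides 78 < 156, so 157 is not a primitive root.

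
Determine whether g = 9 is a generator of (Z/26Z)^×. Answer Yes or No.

No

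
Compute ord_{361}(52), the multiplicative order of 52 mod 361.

342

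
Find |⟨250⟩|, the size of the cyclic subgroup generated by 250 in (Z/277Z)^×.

Since 250 ∈ (Z/277Z)^×, its order divides φ(277) = 277 − 1 = 276 = 2^2 · 3 · 23.
Divisors of 276: 1, 2, 3, 4, 6, 12, 23, 46, 69, 92, 138, 276.
Evaluate successive powers at the divisors of 276:
250^1 ≡ 250 (mod 277)
250^2 ≡ 175 (mod 277)
250^3 ≡ 261 (mod 277)
250^4 ≡ 155 (mod 277)
250^6 ≡ 256 (mod 277)
250^12 ≡ 164 (mod 277)
250^23 ≡ 276 (mod 277)
250^46 ≡ 1 (mod 277) ✓
The smallest such exponent is 46, so the order of 250 is 46.

46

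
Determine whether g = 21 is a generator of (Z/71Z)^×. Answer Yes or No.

Yes

φ(71) = 71 − 1 = 70 = 2 · 5 · 7.
21 is a primitive root mod 71 iff 21^(φ(71)/q) ≢ 1 for every prime q | φ(71), i.e. q ∈ {2, 5, 7}.
21^35 ≡ 70 (mod 71)  [q = 2: ≢ 1 ✓]
21^14 ≡ 5 (mod 71)  [q = 5: ≢ 1 ✓]
21^10 ≡ 30 (mod 71)  [q = 7: ≢ 1 ✓]
None equal 1, so ord_71(21) = 70: 21 is a primitive root.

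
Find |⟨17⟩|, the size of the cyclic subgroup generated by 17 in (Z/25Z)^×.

By Lagrange's theorem, ord_25(17) divides φ(25) = φ(5^2) = 5·(5−1) = 20 = 2^2 · 5.
Divisors of 20: 1, 2, 4, 5, 10, 20.
Compute 17^d (mod 25) for the divisors d until we hit 1:
17^1 ≡ 17
17^2 ≡ 14
17^4 ≡ 21
17^5 ≡ 7
17^10 ≡ 24
17^20 ≡ 1
So ord_25(17) = 20.

20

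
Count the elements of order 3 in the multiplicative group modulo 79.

2

φ(79) = 79 − 1 = 78 = 2 · 3 · 13.
(Z/79Z)^× is cyclic (|G| = 78); a cyclic group of order m has exactly φ(d) elements of each order d | m, and none otherwise.
3 | 78, and φ(3) = 3 − 1 = 2.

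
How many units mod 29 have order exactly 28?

12

φ(29) = 29 − 1 = 28 = 2^2 · 7.
Since (Z/29Z)^× is cyclic of order 28, the number of elements of order d is φ(d) when d | 28 and 0 otherwise.
28 = 2^2 · 7 divides 28, and φ(28) = 12.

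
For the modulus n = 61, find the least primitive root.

2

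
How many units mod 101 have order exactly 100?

40

φ(101) = 101 − 1 = 100 = 2^2 · 5^2.
In a cyclic group of order 100, there are φ(d) elements of order d for each divisor d of 100, and zero for non-divisors.
100 = 2^2 · 5^2 divides 100, and φ(100) = 40.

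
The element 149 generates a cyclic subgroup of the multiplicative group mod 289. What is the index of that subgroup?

4

Since 149 ∈ (Z/289Z)^×, its order divides φ(289) = φ(17^2) = 17·(17−1) = 272 = 2^4 · 17.
Divisors of 272: 1, 2, 4, 8, 16, 17, 34, 68, 136, 272.
Check 149^d mod 289 for each divisor in increasing order:
149^1 ≡ 149 (mod 289)
149^2 ≡ 237 (mod 289)
149^4 ≡ 103 (mod 289)
149^8 ≡ 205 (mod 289)
149^16 ≡ 120 (mod 289)
149^17 ≡ 251 (mod 289)
149^34 ≡ 288 (mod 289)
149^68 ≡ 1 (mod 289) ✓
So ord_289(149) = 68, hence |⟨149⟩| = 68.
[(Z/289Z)^× : ⟨149⟩] = 272/68 = 4.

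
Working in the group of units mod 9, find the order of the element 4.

3

Since 4 ∈ (Z/9Z)^×, its order divides φ(9) = φ(3^2) = 3·(3−1) = 6 = 2 · 3.
Divisors of 6: 1, 2, 3, 6.
Compute 4^d (mod 9) for the divisors d until we hit 1:
4^1 ≡ 4 (mod 9)
4^2 ≡ 7 (mod 9)
4^3 ≡ 1 (mod 9) ✓
Therefore the multiplicative order of 4 modulo 9 is 3.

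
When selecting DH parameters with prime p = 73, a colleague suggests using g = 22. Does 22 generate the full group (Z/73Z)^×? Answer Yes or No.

No

φ(73) = 73 − 1 = 72 = 2^3 · 3^2.
It suffices to check that the order of 22 is not a proper divisor of 72: compute 22^(72/q) for q ∈ {2, 3}.
22^36 ≡ 72 (mod 73)  [q = 2: ≢ 1 ✓]
22^24 ≡ 1 (mod 73)  [q = 3: ≡ 1 ✗]
22^24 ≡ 1 shows ord(22) | 24, strictly less than φ(73); not a primitive root.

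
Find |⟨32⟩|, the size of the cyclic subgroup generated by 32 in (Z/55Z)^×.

4

By Lagrange's theorem, ord_55(32) divides φ(55) = φ(5·11) = (5−1)·(11−1) = 4·10 = 40 = 2^3 · 5.
Divisors of 40: 1, 2, 4, 5, 8, 10, 20, 40.
Evaluate successive powers at the divisors of 40:
32^1 ≡ 32 (mod 55)
32^2 ≡ 34 (mod 55)
32^4 ≡ 1 (mod 55) ✓
So ord_55(32) = 4.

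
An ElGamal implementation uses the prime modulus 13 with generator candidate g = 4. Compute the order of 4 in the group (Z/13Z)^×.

ord(4) | φ(13) = 13 − 1 = 12 = 2^2 · 3.
Divisors of 12: 1, 2, 3, 4, 6, 12.
Check 4^d mod 13 for each divisor in increasing order:
4^1 ≡ 4 (mod 13)
4^2 ≡ 3 (mod 13)
4^3 ≡ 12 (mod 13)
4^4 ≡ 9 (mod 13)
4^6 ≡ 1 (mod 13) ✓
The smallest such exponent is 6, so the order of 4 is 6.

6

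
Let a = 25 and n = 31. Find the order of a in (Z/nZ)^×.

3

ord(25) | φ(31) = 31 − 1 = 30 = 2 · 3 · 5.
Divisors of 30: 1, 2, 3, 5, 6, 10, 15, 30.
Compute 25^d (mod 31) for the divisors d until we hit 1:
25^1 ≡ 25 (mod 31)
25^2 ≡ 5 (mod 31)
25^3 ≡ 1 (mod 31) ✓
So ord_31(25) = 3.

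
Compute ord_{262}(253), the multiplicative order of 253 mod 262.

130

Since 253 ∈ (Z/262Z)^×, its order divides φ(262) = φ(2)·φ(131) = 1·130 = 130 = 2 · 5 · 13.
Divisors of 130: 1, 2, 5, 10, 13, 26, 65, 130.
Test each divisor d:
253^1 ≡ 253 (mod 262)
253^2 ≡ 81 (mod 262)
253^5 ≡ 163 (mod 262)
253^10 ≡ 107 (mod 262)
253^13 ≡ 73 (mod 262)
253^26 ≡ 89 (mod 262)
253^65 ≡ 261 (mod 262)
253^130 ≡ 1 (mod 262) ✓
So ord_262(253) = 130.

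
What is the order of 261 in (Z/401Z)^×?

Since 261 ∈ (Z/401Z)^×, its order divides φ(401) = 401 − 1 = 400 = 2^4 · 5^2.
Divisors of 400: 1, 2, 4, 5, 8, 10, 16, 20, 25, 40, 50, 80, 100, 200, 400.
Evaluate successive powers at the divisors of 400:
261^1 ≡ 261 (mod 401)
261^2 ≡ 352 (mod 401)
261^4 ≡ 396 (mod 401)
261^5 ≡ 299 (mod 401)
261^8 ≡ 25 (mod 401)
261^10 ≡ 379 (mod 401)
261^16 ≡ 224 (mod 401)
261^20 ≡ 83 (mod 401)
261^25 ≡ 356 (mod 401)
261^40 ≡ 72 (mod 401)
261^50 ≡ 20 (mod 401)
261^80 ≡ 372 (mod 401)
261^100 ≡ 400 (mod 401)
261^200 ≡ 1 (mod 401) ✓
So ord_401(261) = 200.

200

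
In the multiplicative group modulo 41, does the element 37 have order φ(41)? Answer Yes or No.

φ(41) = 41 − 1 = 40 = 2^3 · 5.
37 is a primitive root mod 41 iff 37^(φ(41)/q) ≢ 1 for every prime q | φ(41), i.e. q ∈ {2, 5}.
37^20 ≡ 1 (mod 41)  [q = 2: ≡ 1 ✗]
37^8 ≡ 18 (mod 41)  [q = 5: ≢ 1 ✓]
37^20 ≡ 1 shows ord(37) | 20, strictly less than φ(41); not a primitive root.

No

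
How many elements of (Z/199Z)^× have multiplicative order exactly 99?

60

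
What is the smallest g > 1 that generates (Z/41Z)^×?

φ(41) = 41 − 1 = 40 = 2^3 · 5.
g is a primitive root iff g^(40/q) ≢ 1 (mod 41) for each prime q ∈ {2, 5}.
g = 2: 2^20 ≡ 1 — hits 1, so not a primitive root.
g = 3: 3^20 ≡ 40; 3^8 ≡ 1 — hits 1, so not a primitive root.
g = 4: 4^20 ≡ 1 — hits 1, so not a primitive root.
g = 5: 5^20 ≡ 1 — hits 1, so not a primitive root.
g = 6: 6^20 ≡ 40; 6^8 ≡ 10 — none is 1, so 6 is a primitive root.
So 6 is the smallest generator of (Z/41Z)^×.

6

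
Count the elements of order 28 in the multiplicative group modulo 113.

φ(113) = 113 − 1 = 112 = 2^4 · 7.
Since (Z/113Z)^× is cyclic of order 112, the number of elements of order d is φ(d) when d | 112 and 0 otherwise.
28 = 2^2 · 7 divides 112, and φ(28) = 12.

12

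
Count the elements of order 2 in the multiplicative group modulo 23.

1

φ(23) = 23 − 1 = 22 = 2 · 11.
In a cyclic group of order 22, there are φ(d) elements of order d for each divisor d of 22, and zero for non-divisors.
2 | 22, and φ(2) = 2 − 1 = 1.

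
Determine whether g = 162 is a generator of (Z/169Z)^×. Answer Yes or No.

φ(169) = φ(13^2) = 13·(13−1) = 156 = 2^2 · 3 · 13.
An element g generates (Z/169Z)^× iff g^(156/q) ≢ 1 (mod 169) for each prime q ∈ {2, 3, 13}.
162^78 ≡ 168 (mod 169)  [q = 2: ≢ 1 ✓]
162^52 ≡ 22 (mod 169)  [q = 3: ≢ 1 ✓]
162^12 ≡ 118 (mod 169)  [q = 13: ≢ 1 ✓]
Every test exponent gives a nontrivial residue, hence 162 generates the full group.

Yes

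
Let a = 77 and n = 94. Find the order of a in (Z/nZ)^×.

46

Since 77 ∈ (Z/94Z)^×, its order divides φ(94) = φ(2)·φ(47) = 1·46 = 46 = 2 · 23.
Divisors of 46: 1, 2, 23, 46.
Test each divisor d:
77^1 ≡ 77
77^2 ≡ 7
77^23 ≡ 93
77^46 ≡ 1
So ord_94(77) = 46.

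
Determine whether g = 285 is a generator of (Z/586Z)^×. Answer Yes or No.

φ(586) = φ(2)·φ(293) = 1·292 = 292 = 2^2 · 73.
An element g generates (Z/586Z)^× iff g^(292/q) ≢ 1 (mod 586) for each prime q ∈ {2, 73}.
285^146 ≡ 585 (mod 586)  [q = 2: ≢ 1 ✓]
285^4 ≡ 287 (mod 586)  [q = 73: ≢ 1 ✓]
Every test exponent gives a nontrivial residue, hence 285 generates the full group.

Yes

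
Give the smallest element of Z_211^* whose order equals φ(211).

2

φ(211) = 211 − 1 = 210 = 2 · 3 · 5 · 7.
g is a primitive root iff g^(210/q) ≢ 1 (mod 211) for each prime q ∈ {2, 3, 5, 7}.
g = 2: 2^105 ≡ 210; 2^70 ≡ 196; 2^42 ≡ 107; 2^30 ≡ 171 — none is 1, so 2 is a primitive root.
The smallest primitive root modulo 211 is 2.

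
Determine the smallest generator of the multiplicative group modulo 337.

φ(337) = 337 − 1 = 336 = 2^4 · 3 · 7.
Test candidates g = 2, 3, … against the prime factors q ∈ {2, 3, 7} of φ(337): g is a generator iff g^(336/q) ≢ 1 for every such q.
g = 2: 2^168 ≡ 1 — hits 1, so not a primitive root.
g = 3: 3^168 ≡ 1 — hits 1, so not a primitive root.
g = 4: 4^168 ≡ 1 — hits 1, so not a primitive root.
g = 5: 5^168 ≡ 336; 5^112 ≡ 1 — hits 1, so not a primitive root.
g = 6: 6^168 ≡ 1 — hits 1, so not a primitive root.
g = 7: 7^168 ≡ 1 — hits 1, so not a primitive root.
g = 8: 8^168 ≡ 1 — hits 1, so not a primitive root.
g = 9: 9^168 ≡ 1 — hits 1, so not a primitive root.
g = 10: 10^168 ≡ 336; 10^112 ≡ 128; 10^48 ≡ 175 — none is 1, so 10 is a primitive root.
So 10 is the smallest generator of (Z/337Z)^×.

10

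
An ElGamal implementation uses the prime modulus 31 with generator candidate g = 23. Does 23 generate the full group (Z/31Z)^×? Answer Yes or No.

No

φ(31) = 31 − 1 = 30 = 2 · 3 · 5.
It suffices to check that the order of 23 is not a proper divisor of 30: compute 23^(30/q) for q ∈ {2, 3, 5}.
23^15 ≡ 30 (mod 31)  [q = 2: ≢ 1 ✓]
23^10 ≡ 1 (mod 31)  [q = 3: ≡ 1 ✗]
23^6 ≡ 8 (mod 31)  [q = 5: ≢ 1 ✓]
Since 23^10 ≡ 1, the order of 23 divides 10 < 30, so 23 is not a primitive root.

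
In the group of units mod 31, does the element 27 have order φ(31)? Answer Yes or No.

φ(31) = 31 − 1 = 30 = 2 · 3 · 5.
Test 27^(30/q) mod 31 for each prime factor q of 30:
27^15 ≡ 30 (mod 31)  [q = 2: ≢ 1 ✓]
27^10 ≡ 1 (mod 31)  [q = 3: ≡ 1 ✗]
27^6 ≡ 4 (mod 31)  [q = 5: ≢ 1 ✓]
Since 27^10 ≡ 1, the order of 27 divides 10 < 30, so 27 is not a primitive root.

No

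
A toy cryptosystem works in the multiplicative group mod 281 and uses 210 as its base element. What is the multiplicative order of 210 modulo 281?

280

By Lagrange's theorem, ord_281(210) divides φ(281) = 281 − 1 = 280 = 2^3 · 5 · 7.
Divisors of 280: 1, 2, 4, 5, 7, 8, 10, 14, 20, 28, 35, 40, 56, 70, 140, 280.
Check 210^d mod 281 for each divisor in increasing order:
210^1 ≡ 210
210^2 ≡ 264
210^4 ≡ 8
210^5 ≡ 275
210^7 ≡ 102
210^8 ≡ 64
210^10 ≡ 36
210^14 ≡ 7
210^20 ≡ 172
210^28 ≡ 49
210^35 ≡ 221
210^40 ≡ 79
210^56 ≡ 153
210^70 ≡ 228
210^140 ≡ 280
210^280 ≡ 1
Therefore the multiplicative order of 210 modulo 281 is 280.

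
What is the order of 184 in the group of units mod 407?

The order of 184 must divide φ(407) = φ(11·37) = (11−1)·(37−1) = 10·36 = 360 = 2^3 · 3^2 · 5.
Divisors of 360: 1, 2, 3, 4, 5, 6, 8, 9, 10, 12, 15, 18, 20, 24, 30, 36, 40, 45, 60, 72, 90, 120, 180, 360.
Compute 184^d (mod 407) for the divisors d until we hit 1:
184^1 ≡ 184 (mod 407)
184^2 ≡ 75 (mod 407)
184^3 ≡ 369 (mod 407)
184^4 ≡ 334 (mod 407)
184^5 ≡ 406 (mod 407)
184^6 ≡ 223 (mod 407)
184^8 ≡ 38 (mod 407)
184^9 ≡ 73 (mod 407)
184^10 ≡ 1 (mod 407) ✓
Hence ord(184) = 10.

10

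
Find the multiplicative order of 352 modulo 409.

408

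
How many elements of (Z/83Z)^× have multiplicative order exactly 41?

40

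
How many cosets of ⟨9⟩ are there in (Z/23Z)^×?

By Lagrange's theorem, ord_23(9) divides φ(23) = 23 − 1 = 22 = 2 · 11.
Divisors of 22: 1, 2, 11, 22.
Test each divisor d:
9^1 ≡ 9 (mod 23)
9^2 ≡ 12 (mod 23)
9^11 ≡ 1 (mod 23) ✓
The order of 9 is 11, so the subgroup it generates has 11 elements.
The index is φ(23) / ord(9) = 22 / 11 = 2.

2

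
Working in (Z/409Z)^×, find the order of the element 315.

ord(315) | φ(409) = 409 − 1 = 408 = 2^3 · 3 · 17.
Divisors of 408: 1, 2, 3, 4, 6, 8, 12, 17, 24, 34, 51, 68, 102, 136, 204, 408.
Evaluate successive powers at the divisors of 408:
315^1 ≡ 315 (mod 409)
315^2 ≡ 247 (mod 409)
315^3 ≡ 95 (mod 409)
315^4 ≡ 68 (mod 409)
315^6 ≡ 27 (mod 409)
315^8 ≡ 125 (mod 409)
315^12 ≡ 320 (mod 409)
315^17 ≡ 378 (mod 409)
315^24 ≡ 150 (mod 409)
315^34 ≡ 143 (mod 409)
315^51 ≡ 66 (mod 409)
315^68 ≡ 408 (mod 409)
315^102 ≡ 266 (mod 409)
315^136 ≡ 1 (mod 409) ✓
So ord_409(315) = 136.

136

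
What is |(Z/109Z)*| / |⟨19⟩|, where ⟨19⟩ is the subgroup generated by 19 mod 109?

ord(19) | φ(109) = 109 − 1 = 108 = 2^2 · 3^3.
Divisors of 108: 1, 2, 3, 4, 6, 9, 12, 18, 27, 36, 54, 108.
Compute 19^d (mod 109) for the divisors d until we hit 1:
19^1 ≡ 19
19^2 ≡ 34
19^3 ≡ 101
19^4 ≡ 66
19^6 ≡ 64
19^9 ≡ 33
19^12 ≡ 63
19^18 ≡ 108
19^27 ≡ 76
19^36 ≡ 1
The order of 19 is 36, so the subgroup it generates has 36 elements.
Index = |(Z/109Z)^×| / |⟨19⟩| = 108 / 36 = 3.

3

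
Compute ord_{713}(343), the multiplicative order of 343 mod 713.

110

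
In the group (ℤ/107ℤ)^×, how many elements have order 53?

φ(107) = 107 − 1 = 106 = 2 · 53.
In a cyclic group of order 106, there are φ(d) elements of order d for each divisor d of 106, and zero for non-divisors.
53 | 106, and φ(53) = 53 − 1 = 52.

52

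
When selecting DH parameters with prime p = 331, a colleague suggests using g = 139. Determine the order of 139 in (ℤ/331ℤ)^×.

165

By Lagrange's theorem, ord_331(139) divides φ(331) = 331 − 1 = 330 = 2 · 3 · 5 · 11.
Divisors of 330: 1, 2, 3, 5, 6, 10, 11, 15, 22, 30, 33, 55, 66, 110, 165, 330.
Evaluate successive powers at the divisors of 330:
139^1 ≡ 139 (mod 331)
139^2 ≡ 123 (mod 331)
139^3 ≡ 216 (mod 331)
139^5 ≡ 88 (mod 331)
139^6 ≡ 316 (mod 331)
139^10 ≡ 131 (mod 331)
139^11 ≡ 4 (mod 331)
139^15 ≡ 274 (mod 331)
139^22 ≡ 16 (mod 331)
139^30 ≡ 270 (mod 331)
139^33 ≡ 64 (mod 331)
139^55 ≡ 31 (mod 331)
139^66 ≡ 124 (mod 331)
139^110 ≡ 299 (mod 331)
139^165 ≡ 1 (mod 331) ✓
Therefore the multiplicative order of 139 modulo 331 is 165.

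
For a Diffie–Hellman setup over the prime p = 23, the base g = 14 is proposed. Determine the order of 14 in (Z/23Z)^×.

22

Since 14 ∈ (Z/23Z)^×, its order divides φ(23) = 23 − 1 = 22 = 2 · 11.
Divisors of 22: 1, 2, 11, 22.
Evaluate successive powers at the divisors of 22:
14^1 ≡ 14 (mod 23)
14^2 ≡ 12 (mod 23)
14^11 ≡ 22 (mod 23)
14^22 ≡ 1 (mod 23) ✓
The smallest such exponent is 22, so the order of 14 is 22.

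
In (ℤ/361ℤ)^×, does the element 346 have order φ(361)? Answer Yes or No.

No

φ(361) = φ(19^2) = 19·(19−1) = 342 = 2 · 3^2 · 19.
An element g generates (Z/361Z)^× iff g^(342/q) ≢ 1 (mod 361) for each prime q ∈ {2, 3, 19}.
346^171 ≡ 1 (mod 361)  [q = 2: ≡ 1 ✗]
346^114 ≡ 68 (mod 361)  [q = 3: ≢ 1 ✓]
346^18 ≡ 210 (mod 361)  [q = 19: ≢ 1 ✓]
The check at q = 2 fails, so 346 generates a proper subgroup.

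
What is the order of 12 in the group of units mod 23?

11

By Lagrange's theorem, ord_23(12) divides φ(23) = 23 − 1 = 22 = 2 · 11.
Divisors of 22: 1, 2, 11, 22.
Evaluate successive powers at the divisors of 22:
12^1 ≡ 12
12^2 ≡ 6
12^11 ≡ 1
So ord_23(12) = 11.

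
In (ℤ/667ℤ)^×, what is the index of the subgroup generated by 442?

4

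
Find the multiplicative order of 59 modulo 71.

70

The order of 59 must divide φ(71) = 71 − 1 = 70 = 2 · 5 · 7.
Divisors of 70: 1, 2, 5, 7, 10, 14, 35, 70.
Check 59^d mod 71 for each divisor in increasing order:
59^1 ≡ 59 (mod 71)
59^2 ≡ 2 (mod 71)
59^5 ≡ 23 (mod 71)
59^7 ≡ 46 (mod 71)
59^10 ≡ 32 (mod 71)
59^14 ≡ 57 (mod 71)
59^35 ≡ 70 (mod 71)
59^70 ≡ 1 (mod 71) ✓
The smallest such exponent is 70, so the order of 59 is 70.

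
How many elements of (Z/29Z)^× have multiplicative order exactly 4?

2

φ(29) = 29 − 1 = 28 = 2^2 · 7.
Since (Z/29Z)^× is cyclic of order 28, the number of elements of order d is φ(d) when d | 28 and 0 otherwise.
4 = 2^2 divides 28, and φ(4) = 2.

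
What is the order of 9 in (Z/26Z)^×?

3

The order of 9 must divide φ(26) = φ(2)·φ(13) = 1·12 = 12 = 2^2 · 3.
Divisors of 12: 1, 2, 3, 4, 6, 12.
Check 9^d mod 26 for each divisor in increasing order:
9^1 ≡ 9 (mod 26)
9^2 ≡ 3 (mod 26)
9^3 ≡ 1 (mod 26) ✓
Hence ord(9) = 3.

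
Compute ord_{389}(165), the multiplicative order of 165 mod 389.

388

By Lagrange's theorem, ord_389(165) divides φ(389) = 389 − 1 = 388 = 2^2 · 97.
Divisors of 388: 1, 2, 4, 97, 194, 388.
Test each divisor d:
165^1 ≡ 165
165^2 ≡ 384
165^4 ≡ 25
165^97 ≡ 274
165^194 ≡ 388
165^388 ≡ 1
The smallest such exponent is 388, so the order of 165 is 388.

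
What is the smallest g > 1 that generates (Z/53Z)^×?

2

φ(53) = 53 − 1 = 52 = 2^2 · 13.
Test candidates g = 2, 3, … against the prime factors q ∈ {2, 13} of φ(53): g is a generator iff g^(52/q) ≢ 1 for every such q.
g = 2: 2^26 ≡ 52; 2^4 ≡ 16 — none is 1, so 2 is a primitive root.
Hence the least primitive root of 53 is 2.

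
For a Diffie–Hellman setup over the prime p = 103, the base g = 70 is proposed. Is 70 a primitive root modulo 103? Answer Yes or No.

φ(103) = 103 − 1 = 102 = 2 · 3 · 17.
70 is a primitive root mod 103 iff 70^(φ(103)/q) ≢ 1 for every prime q | φ(103), i.e. q ∈ {2, 3, 17}.
70^51 ≡ 102 (mod 103)  [q = 2: ≢ 1 ✓]
70^34 ≡ 56 (mod 103)  [q = 3: ≢ 1 ✓]
70^6 ≡ 100 (mod 103)  [q = 17: ≢ 1 ✓]
None equal 1, so ord_103(70) = 102: 70 is a primitive root.

Yes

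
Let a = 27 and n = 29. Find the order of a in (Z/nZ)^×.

By Lagrange's theorem, ord_29(27) divides φ(29) = 29 − 1 = 28 = 2^2 · 7.
Divisors of 28: 1, 2, 4, 7, 14, 28.
Test each divisor d:
27^1 ≡ 27 (mod 29)
27^2 ≡ 4 (mod 29)
27^4 ≡ 16 (mod 29)
27^7 ≡ 17 (mod 29)
27^14 ≡ 28 (mod 29)
27^28 ≡ 1 (mod 29) ✓
So ord_29(27) = 28.

28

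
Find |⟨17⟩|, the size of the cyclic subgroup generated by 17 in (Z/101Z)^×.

10

ord(17) | φ(101) = 101 − 1 = 100 = 2^2 · 5^2.
Divisors of 100: 1, 2, 4, 5, 10, 20, 25, 50, 100.
Evaluate successive powers at the divisors of 100:
17^1 ≡ 17 (mod 101)
17^2 ≡ 87 (mod 101)
17^4 ≡ 95 (mod 101)
17^5 ≡ 100 (mod 101)
17^10 ≡ 1 (mod 101) ✓
So ord_101(17) = 10.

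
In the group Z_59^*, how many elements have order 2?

1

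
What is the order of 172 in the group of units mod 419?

209

The order of 172 must divide φ(419) = 419 − 1 = 418 = 2 · 11 · 19.
Divisors of 418: 1, 2, 11, 19, 22, 38, 209, 418.
Compute 172^d (mod 419) for the divisors d until we hit 1:
172^1 ≡ 172
172^2 ≡ 254
172^11 ≡ 306
172^19 ≡ 13
172^22 ≡ 199
172^38 ≡ 169
172^209 ≡ 1
Hence ord(172) = 209.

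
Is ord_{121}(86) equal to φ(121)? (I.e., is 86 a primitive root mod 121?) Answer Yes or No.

φ(121) = φ(11^2) = 11·(11−1) = 110 = 2 · 5 · 11.
An element g generates (Z/121Z)^× iff g^(110/q) ≢ 1 (mod 121) for each prime q ∈ {2, 5, 11}.
86^55 ≡ 1 (mod 121)  [q = 2: ≡ 1 ✗]
86^22 ≡ 81 (mod 121)  [q = 5: ≢ 1 ✓]
86^10 ≡ 100 (mod 121)  [q = 11: ≢ 1 ✓]
Since 86^55 ≡ 1, the order of 86 divides 55 < 110, so 86 is not a primitive root.

No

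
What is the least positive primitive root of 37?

2

φ(37) = 37 − 1 = 36 = 2^2 · 3^2.
Test candidates g = 2, 3, … against the prime factors q ∈ {2, 3} of φ(37): g is a generator iff g^(36/q) ≢ 1 for every such q.
g = 2: 2^18 ≡ 36; 2^12 ≡ 26 — none is 1, so 2 is a primitive root.
So 2 is the smallest generator of (Z/37Z)^×.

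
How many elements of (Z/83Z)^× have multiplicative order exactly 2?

1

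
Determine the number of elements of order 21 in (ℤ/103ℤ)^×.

φ(103) = 103 − 1 = 102 = 2 · 3 · 17.
In a cyclic group of order 102, there are φ(d) elements of order d for each divisor d of 102, and zero for non-divisors.
21 does not divide 102, so no element of (Z/103Z)^× has order 21.

0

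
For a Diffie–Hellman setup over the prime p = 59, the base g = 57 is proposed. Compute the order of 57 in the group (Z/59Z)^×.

ord(57) | φ(59) = 59 − 1 = 58 = 2 · 29.
Divisors of 58: 1, 2, 29, 58.
Evaluate successive powers at the divisors of 58:
57^1 ≡ 57 (mod 59)
57^2 ≡ 4 (mod 59)
57^29 ≡ 1 (mod 59) ✓
Therefore the multiplicative order of 57 modulo 59 is 29.

29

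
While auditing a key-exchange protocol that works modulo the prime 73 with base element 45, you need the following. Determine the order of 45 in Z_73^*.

72

By Lagrange's theorem, ord_73(45) divides φ(73) = 73 − 1 = 72 = 2^3 · 3^2.
Divisors of 72: 1, 2, 3, 4, 6, 8, 9, 12, 18, 24, 36, 72.
Test each divisor d:
45^1 ≡ 45 (mod 73)
45^2 ≡ 54 (mod 73)
45^3 ≡ 21 (mod 73)
45^4 ≡ 69 (mod 73)
45^6 ≡ 3 (mod 73)
45^8 ≡ 16 (mod 73)
45^9 ≡ 63 (mod 73)
45^12 ≡ 9 (mod 73)
45^18 ≡ 27 (mod 73)
45^24 ≡ 8 (mod 73)
45^36 ≡ 72 (mod 73)
45^72 ≡ 1 (mod 73) ✓
Hence ord(45) = 72.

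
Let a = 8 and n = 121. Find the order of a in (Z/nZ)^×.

110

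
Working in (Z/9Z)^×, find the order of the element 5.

ord(5) | φ(9) = φ(3^2) = 3·(3−1) = 6 = 2 · 3.
Divisors of 6: 1, 2, 3, 6.
Evaluate successive powers at the divisors of 6:
5^1 ≡ 5 (mod 9)
5^2 ≡ 7 (mod 9)
5^3 ≡ 8 (mod 9)
5^6 ≡ 1 (mod 9) ✓
Therefore the multiplicative order of 5 modulo 9 is 6.

6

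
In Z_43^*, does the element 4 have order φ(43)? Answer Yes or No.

φ(43) = 43 − 1 = 42 = 2 · 3 · 7.
It suffices to check that the order of 4 is not a proper divisor of 42: compute 4^(42/q) for q ∈ {2, 3, 7}.
4^21 ≡ 1 (mod 43)  [q = 2: ≡ 1 ✗]
4^14 ≡ 1 (mod 43)  [q = 3: ≡ 1 ✗]
4^6 ≡ 11 (mod 43)  [q = 7: ≢ 1 ✓]
Since 4^21 ≡ 1, the order of 4 divides 21 < 42, so 4 is not a primitive root.

No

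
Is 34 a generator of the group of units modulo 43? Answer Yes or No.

φ(43) = 43 − 1 = 42 = 2 · 3 · 7.
It suffices to check that the order of 34 is not a proper divisor of 42: compute 34^(42/q) for q ∈ {2, 3, 7}.
34^21 ≡ 42 (mod 43)  [q = 2: ≢ 1 ✓]
34^14 ≡ 6 (mod 43)  [q = 3: ≢ 1 ✓]
34^6 ≡ 4 (mod 43)  [q = 7: ≢ 1 ✓]
All checks pass, so 34 has order 42 and is a primitive root modulo 43.

Yes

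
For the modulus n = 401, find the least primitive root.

3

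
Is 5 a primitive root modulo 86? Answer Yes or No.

φ(86) = φ(2)·φ(43) = 1·42 = 42 = 2 · 3 · 7.
Test 5^(42/q) mod 86 for each prime factor q of 42:
5^21 ≡ 85 (mod 86)  [q = 2: ≢ 1 ✓]
5^14 ≡ 79 (mod 86)  [q = 3: ≢ 1 ✓]
5^6 ≡ 59 (mod 86)  [q = 7: ≢ 1 ✓]
All checks pass, so 5 has order 42 and is a primitive root modulo 86.

Yes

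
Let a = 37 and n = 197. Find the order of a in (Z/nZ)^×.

49

The order of 37 must divide φ(197) = 197 − 1 = 196 = 2^2 · 7^2.
Divisors of 196: 1, 2, 4, 7, 14, 28, 49, 98, 196.
Compute 37^d (mod 197) for the divisors d until we hit 1:
37^1 ≡ 37 (mod 197)
37^2 ≡ 187 (mod 197)
37^4 ≡ 100 (mod 197)
37^7 ≡ 36 (mod 197)
37^14 ≡ 114 (mod 197)
37^28 ≡ 191 (mod 197)
37^49 ≡ 1 (mod 197) ✓
Hence ord(37) = 49.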